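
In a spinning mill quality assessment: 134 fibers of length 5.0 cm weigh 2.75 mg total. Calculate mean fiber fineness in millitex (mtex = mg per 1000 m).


Formula: fineness (mtex) = mass (mg) / total length (km) = (mass_mg / total_length_m) * 1000
Step 1: Convert fiber length: 5.0 cm = 0.05 m
Step 2: Total fiber length = 134 * 0.05 = 6.7 m
Step 3: Linear density = 2.75 mg / 6.7 m = 0.4104 mg/m
Step 4: fineness = 0.4104 * 1000 = 410.4 mtex

410.4 mtex


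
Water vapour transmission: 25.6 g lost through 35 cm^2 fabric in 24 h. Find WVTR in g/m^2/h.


Formula: WVTR = mass_loss / (area * time)
Step 1: Convert area: 35 cm^2 = 0.0035 m^2
Step 2: WVTR = 25.6 g / (0.0035 m^2 * 24 h)
Step 3: WVTR = 25.6 / 0.084 = 304.8 g/m^2/h

304.8 g/m^2/h


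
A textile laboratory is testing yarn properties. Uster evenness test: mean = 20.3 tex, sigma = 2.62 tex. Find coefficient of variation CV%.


Formula: CV% = (standard deviation / mean) * 100
Step 1: Ratio = 2.62 / 20.3 = 0.129064
Step 2: CV% = 0.129064 * 100 = 12.9064% ≈ 12.9%

12.9%


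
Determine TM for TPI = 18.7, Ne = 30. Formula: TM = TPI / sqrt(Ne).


Formula: TM = TPI / sqrt(Ne)
Step 1: sqrt(Ne) = sqrt(30) = 5.4772
Step 2: TM = 18.7 / 5.4772 = 3.41

3.41 TM


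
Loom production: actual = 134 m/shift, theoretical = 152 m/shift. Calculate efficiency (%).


Formula: Efficiency% = (Actual output / Theoretical output) * 100
Efficiency% = (134 / 152) * 100
Efficiency% = 0.881579 * 100 = 88.1579% ≈ 88.2%

88.2%


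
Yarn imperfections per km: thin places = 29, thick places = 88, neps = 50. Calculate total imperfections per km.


Formula: Total = thin places + thick places + neps
Total = 29 + 88 + 50
Total = 167 imperfections/km

167 imperfections/km


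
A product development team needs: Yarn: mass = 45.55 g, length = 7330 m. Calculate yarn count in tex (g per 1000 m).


Formula: Tex = (mass_g / length_m) * 1000
Substituting: Tex = (45.55 / 7330) * 1000
Intermediate: 45.55 / 7330 = 0.00621419 g/m
Tex = 0.00621419 * 1000 = 6.21 tex

6.21 tex


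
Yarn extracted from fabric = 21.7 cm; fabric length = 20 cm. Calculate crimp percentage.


Formula: Crimp% = ((L_yarn - L_fabric) / L_fabric) * 100
Step 1: Extension = 21.7 - 20 = 1.7 cm
Step 2: Crimp% = (1.7 / 20) * 100
Step 3: Crimp% = 0.085 * 100 = 8.5%

8.5%


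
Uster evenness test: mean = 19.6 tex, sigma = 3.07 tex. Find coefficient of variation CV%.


Formula: CV% = (standard deviation / mean) * 100
Step 1: Ratio = 3.07 / 19.6 = 0.156633
Step 2: CV% = 0.156633 * 100 = 15.6633% ≈ 15.7%

15.7%


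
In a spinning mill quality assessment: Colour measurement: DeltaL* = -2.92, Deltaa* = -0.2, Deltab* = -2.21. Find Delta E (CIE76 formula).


Formula: Delta E = sqrt(dL*^2 + da*^2 + db*^2)
Step 1: dL*^2 = (-2.92)^2 = 8.5264
Step 2: da*^2 = (-0.2)^2 = 0.04
Step 3: db*^2 = (-2.21)^2 = 4.8841
Step 4: Sum = 8.5264 + 0.04 + 4.8841 = 13.4505
Step 5: Delta E = sqrt(13.4505) = 3.67

3.67 Delta E


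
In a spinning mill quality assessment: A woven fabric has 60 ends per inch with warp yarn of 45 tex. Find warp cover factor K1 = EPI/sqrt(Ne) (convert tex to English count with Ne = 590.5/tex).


Formula: K1 = EPI / sqrt(Ne), with Ne = 590.5 / tex_warp
Step 1: Ne = 590.5 / 45 = 13.122
Step 2: sqrt(Ne) = sqrt(13.122) = 3.6224
Step 3: K1 = 60 / 3.6224 = 16.6

16.6


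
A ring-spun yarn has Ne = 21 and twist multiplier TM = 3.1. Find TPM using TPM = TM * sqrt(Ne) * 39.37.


Formula: TPM = TM * sqrt(Ne) * 39.37
Step 1: sqrt(Ne) = sqrt(21) = 4.5826
Step 2: TM * sqrt(Ne) = 3.1 * 4.5826 = 14.2061
Step 3: TPM = 14.2061 * 39.37 = 559 twists/m

559 twists/m


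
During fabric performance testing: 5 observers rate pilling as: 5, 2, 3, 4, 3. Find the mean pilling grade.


Formula: Mean = sum / count
Sum = 5 + 2 + 3 + 4 + 3 = 17
Mean = 17 / 5 = 3.4

3.4


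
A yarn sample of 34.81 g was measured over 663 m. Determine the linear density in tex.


Formula: Tex = (mass_g / length_m) * 1000
Substituting: Tex = (34.81 / 663) * 1000
Intermediate: 34.81 / 663 = 0.05250377 g/m
Tex = 0.05250377 * 1000 = 52.50 tex

52.50 tex


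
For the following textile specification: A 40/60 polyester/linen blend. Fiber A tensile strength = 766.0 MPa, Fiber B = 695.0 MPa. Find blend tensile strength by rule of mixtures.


Formula: Blend property = (fraction_A * property_A) + (fraction_B * property_B)
Step 1: Contribution A = 40/100 * 766.0 MPa = 306.4 MPa
Step 2: Contribution B = 60/100 * 695.0 MPa = 417.0 MPa
Step 3: Blend tensile strength = 306.4 + 417.0 = 723.4 MPa

723.4 MPa


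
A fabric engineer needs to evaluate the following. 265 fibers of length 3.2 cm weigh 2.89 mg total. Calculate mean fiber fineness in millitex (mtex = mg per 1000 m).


Formula: fineness (mtex) = mass (mg) / total length (km) = (mass_mg / total_length_m) * 1000
Step 1: Convert fiber length: 3.2 cm = 0.032 m
Step 2: Total fiber length = 265 * 0.032 = 8.48 m
Step 3: Linear density = 2.89 mg / 8.48 m = 0.3408 mg/m
Step 4: fineness = 0.3408 * 1000 = 340.8 mtex

340.8 mtex


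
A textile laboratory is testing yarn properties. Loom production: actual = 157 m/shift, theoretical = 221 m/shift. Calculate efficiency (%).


Formula: Efficiency% = (Actual output / Theoretical output) * 100
Efficiency% = (157 / 221) * 100
Efficiency% = 0.710407 * 100 = 71.0407% ≈ 71.0%

71.0%


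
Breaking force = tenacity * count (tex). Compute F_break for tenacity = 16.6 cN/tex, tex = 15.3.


Formula: Breaking force = Tenacity * Linear density
F = 16.6 cN/tex * 15.3 tex
F = 253.98 cN

253.98 cN


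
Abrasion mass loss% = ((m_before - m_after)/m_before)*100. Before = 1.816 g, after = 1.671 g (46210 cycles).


Formula: Mass loss% = ((m_before - m_after) / m_before) * 100
Step 1: Mass loss = 1.816 - 1.671 = 0.145 g
Step 2: Ratio = 0.145 / 1.816 = 0.0798458
Step 3: Mass loss% = 0.0798458 * 100 = 7.98458% ≈ 7.98%

7.98%


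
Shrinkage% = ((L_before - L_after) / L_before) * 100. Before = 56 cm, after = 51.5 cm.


Formula: Shrinkage% = ((L_before - L_after) / L_before) * 100
Step 1: Shrinkage = 56 - 51.5 = 4.5 cm
Step 2: Shrinkage% = (4.5 / 56) * 100
Step 3: Shrinkage% = 0.080357 * 100 = 8.0357% ≈ 8.0%

8.0%


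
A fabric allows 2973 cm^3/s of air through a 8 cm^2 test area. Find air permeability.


Formula: Air Permeability = Airflow / Test Area
AP = 2973 cm^3/s / 8 cm^2
AP = 371.6 cm^3/s/cm^2

371.6 cm^3/s/cm^2


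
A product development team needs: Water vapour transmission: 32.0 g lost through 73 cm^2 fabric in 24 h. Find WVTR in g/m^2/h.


Formula: WVTR = mass_loss / (area * time)
Step 1: Convert area: 73 cm^2 = 0.0073 m^2
Step 2: WVTR = 32.0 g / (0.0073 m^2 * 24 h)
Step 3: WVTR = 32.0 / 0.1752 = 182.6 g/m^2/h

182.6 g/m^2/h


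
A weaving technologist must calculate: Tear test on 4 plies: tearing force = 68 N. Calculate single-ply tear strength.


Formula: Per-ply strength = Total force / Number of plies
Per-ply = 68 N / 4
Per-ply = 17 N

17 N


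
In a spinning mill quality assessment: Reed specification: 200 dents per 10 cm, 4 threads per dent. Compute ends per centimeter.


Formula: EPC = (dents per 10 cm * ends per dent) / 10
Step 1: Total ends per 10 cm = 200 * 4 = 800
Step 2: EPC = 800 / 10 = 80.0 ends/cm

80.0 ends/cm


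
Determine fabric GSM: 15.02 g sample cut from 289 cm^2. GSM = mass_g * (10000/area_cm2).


Formula: GSM = mass_g / area_m2
Step 1: Convert area: 289 cm^2 = 289 / 10000 = 0.0289 m^2
Step 2: GSM = 15.02 g / 0.0289 m^2 = 519.7 g/m^2

519.7 g/m^2


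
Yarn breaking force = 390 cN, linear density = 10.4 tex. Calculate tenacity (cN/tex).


Formula: Tenacity = Breaking force / Linear density
Tenacity = 390 cN / 10.4 tex
Tenacity = 37.50 cN/tex

37.50 cN/tex


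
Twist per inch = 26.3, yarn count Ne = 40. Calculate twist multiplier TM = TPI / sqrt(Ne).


Formula: TM = TPI / sqrt(Ne)
Step 1: sqrt(Ne) = sqrt(40) = 6.3246
Step 2: TM = 26.3 / 6.3246 = 4.16

4.16 TM


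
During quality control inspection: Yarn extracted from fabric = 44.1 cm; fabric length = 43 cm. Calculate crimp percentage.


Formula: Crimp% = ((L_yarn - L_fabric) / L_fabric) * 100
Step 1: Extension = 44.1 - 43 = 1.1 cm
Step 2: Crimp% = (1.1 / 43) * 100
Step 3: Crimp% = 0.025581 * 100 = 2.5581% ≈ 2.6%

2.6%


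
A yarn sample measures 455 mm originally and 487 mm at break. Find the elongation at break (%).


Formula: Elongation (%) = ((L_break - L0) / L0) * 100
Step 1: Extension = 487 - 455 = 32 mm
Step 2: Elongation = (32 / 455) * 100
Step 3: Elongation = 0.07033 * 100 = 7.033% ≈ 7.0%

7.0%


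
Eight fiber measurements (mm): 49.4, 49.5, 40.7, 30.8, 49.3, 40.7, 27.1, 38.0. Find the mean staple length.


Formula: Mean = sum of lengths / count
Sum = 49.4 + 49.5 + 40.7 + 30.8 + 49.3 + 40.7 + 27.1 + 38.0
Sum = 325.5 mm
Mean = 325.5 / 8 = 40.69 mm

40.69 mm


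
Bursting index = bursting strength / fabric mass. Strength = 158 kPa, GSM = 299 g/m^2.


Formula: Bursting Index = Bursting Strength / Fabric GSM
BI = 158 kPa / 299 g/m^2
BI = 0.528 kPa/(g/m^2)

0.528 kPa/(g/m^2)


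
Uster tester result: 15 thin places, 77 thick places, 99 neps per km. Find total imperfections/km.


Formula: Total = thin places + thick places + neps
Total = 15 + 77 + 99
Total = 191 imperfections/km

191 imperfections/km


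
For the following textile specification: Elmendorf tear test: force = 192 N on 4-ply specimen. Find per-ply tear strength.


Formula: Per-ply strength = Total force / Number of plies
Per-ply = 192 N / 4
Per-ply = 48 N

48 N


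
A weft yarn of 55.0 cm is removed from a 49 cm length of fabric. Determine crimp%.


Formula: Crimp% = ((L_yarn - L_fabric) / L_fabric) * 100
Step 1: Extension = 55.0 - 49 = 6.0 cm
Step 2: Crimp% = (6.0 / 49) * 100
Step 3: Crimp% = 0.122449 * 100 = 12.2449% ≈ 12.2%

12.2%


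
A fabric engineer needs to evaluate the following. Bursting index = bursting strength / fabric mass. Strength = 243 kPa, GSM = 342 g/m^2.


Formula: Bursting Index = Bursting Strength / Fabric GSM
BI = 243 kPa / 342 g/m^2
BI = 0.711 kPa/(g/m^2)

0.711 kPa/(g/m^2)


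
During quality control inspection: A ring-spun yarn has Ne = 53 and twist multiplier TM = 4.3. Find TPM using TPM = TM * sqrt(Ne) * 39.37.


Formula: TPM = TM * sqrt(Ne) * 39.37
Step 1: sqrt(Ne) = sqrt(53) = 7.2801
Step 2: TM * sqrt(Ne) = 4.3 * 7.2801 = 31.3044
Step 3: TPM = 31.3044 * 39.37 = 1232 twists/m

1232 twists/m


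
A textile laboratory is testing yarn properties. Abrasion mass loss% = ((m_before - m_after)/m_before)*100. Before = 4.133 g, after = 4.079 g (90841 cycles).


Formula: Mass loss% = ((m_before - m_after) / m_before) * 100
Step 1: Mass loss = 4.133 - 4.079 = 0.054 g
Step 2: Ratio = 0.054 / 4.133 = 0.0130656
Step 3: Mass loss% = 0.0130656 * 100 = 1.30656% ≈ 1.31%

1.31%


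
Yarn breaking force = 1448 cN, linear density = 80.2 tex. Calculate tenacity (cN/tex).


Formula: Tenacity = Breaking force / Linear density
Tenacity = 1448 cN / 80.2 tex
Tenacity = 18.05 cN/tex

18.05 cN/tex


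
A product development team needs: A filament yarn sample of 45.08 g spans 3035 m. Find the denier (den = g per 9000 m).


Formula: den = (mass_g / length_m) * 9000
Substituting: den = (45.08 / 3035) * 9000
Intermediate: 45.08 / 3035 = 0.01485338 g/m
den = 0.01485338 * 9000 = 133.7 denier

133.7 denier


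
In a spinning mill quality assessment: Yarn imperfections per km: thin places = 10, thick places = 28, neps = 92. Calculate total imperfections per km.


Formula: Total = thin places + thick places + neps
Total = 10 + 28 + 92
Total = 130 imperfections/km

130 imperfections/km


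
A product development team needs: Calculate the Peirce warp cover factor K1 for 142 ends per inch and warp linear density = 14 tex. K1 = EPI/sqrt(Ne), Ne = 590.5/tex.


Formula: K1 = EPI / sqrt(Ne), with Ne = 590.5 / tex_warp
Step 1: Ne = 590.5 / 14 = 42.179
Step 2: sqrt(Ne) = sqrt(42.179) = 6.4945
Step 3: K1 = 142 / 6.4945 = 21.9

21.9


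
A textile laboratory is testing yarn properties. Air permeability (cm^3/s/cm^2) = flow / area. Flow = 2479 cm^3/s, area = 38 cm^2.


Formula: Air Permeability = Airflow / Test Area
AP = 2479 cm^3/s / 38 cm^2
AP = 65.2 cm^3/s/cm^2

65.2 cm^3/s/cm^2


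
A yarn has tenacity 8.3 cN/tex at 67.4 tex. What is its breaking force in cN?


Formula: Breaking force = Tenacity * Linear density
F = 8.3 cN/tex * 67.4 tex
F = 559.42 cN

559.42 cN


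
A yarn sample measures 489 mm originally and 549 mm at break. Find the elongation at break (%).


Formula: Elongation (%) = ((L_break - L0) / L0) * 100
Step 1: Extension = 549 - 489 = 60 mm
Step 2: Elongation = (60 / 489) * 100
Step 3: Elongation = 0.122699 * 100 = 12.2699% ≈ 12.3%

12.3%


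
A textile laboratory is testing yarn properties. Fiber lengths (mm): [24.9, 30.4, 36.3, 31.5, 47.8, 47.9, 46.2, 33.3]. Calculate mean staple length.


Formula: Mean = sum of lengths / count
Sum = 24.9 + 30.4 + 36.3 + 31.5 + 47.8 + 47.9 + 46.2 + 33.3
Sum = 298.3 mm
Mean = 298.3 / 8 = 37.29 mm

37.29 mm


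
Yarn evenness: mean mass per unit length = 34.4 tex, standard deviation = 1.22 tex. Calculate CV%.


Formula: CV% = (standard deviation / mean) * 100
Step 1: Ratio = 1.22 / 34.4 = 0.035465
Step 2: CV% = 0.035465 * 100 = 3.5465% ≈ 3.5%

3.5%


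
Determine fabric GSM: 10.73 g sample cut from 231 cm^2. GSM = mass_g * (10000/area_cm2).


Formula: GSM = mass_g / area_m2
Step 1: Convert area: 231 cm^2 = 231 / 10000 = 0.0231 m^2
Step 2: GSM = 10.73 g / 0.0231 m^2 = 464.5 g/m^2

464.5 g/m^2


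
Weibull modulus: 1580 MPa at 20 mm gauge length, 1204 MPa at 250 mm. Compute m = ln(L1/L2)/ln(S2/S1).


Formula: m = ln(L1/L2) / ln(S2/S1)
Step 1: ln(L1/L2) = ln(20/250) = -2.52573
Step 2: S2/S1 = 1204/1580 = 0.76203
Step 3: ln(S2/S1) = ln(0.76203) = -0.27177
Step 4: m = -2.52573 / -0.27177 = 9.29

9.29 (Weibull m)


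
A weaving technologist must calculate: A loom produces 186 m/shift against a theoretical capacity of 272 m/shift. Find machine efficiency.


Formula: Efficiency% = (Actual output / Theoretical output) * 100
Efficiency% = (186 / 272) * 100
Efficiency% = 0.683824 * 100 = 68.3824% ≈ 68.4%

68.4%


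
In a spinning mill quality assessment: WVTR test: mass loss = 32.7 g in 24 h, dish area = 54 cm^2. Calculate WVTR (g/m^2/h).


Formula: WVTR = mass_loss / (area * time)
Step 1: Convert area: 54 cm^2 = 0.0054 m^2
Step 2: WVTR = 32.7 g / (0.0054 m^2 * 24 h)
Step 3: WVTR = 32.7 / 0.1296 = 252.3 g/m^2/h

252.3 g/m^2/h


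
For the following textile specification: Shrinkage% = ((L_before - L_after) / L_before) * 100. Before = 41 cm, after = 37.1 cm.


Formula: Shrinkage% = ((L_before - L_after) / L_before) * 100
Step 1: Shrinkage = 41 - 37.1 = 3.9 cm
Step 2: Shrinkage% = (3.9 / 41) * 100
Step 3: Shrinkage% = 0.095122 * 100 = 9.5122% ≈ 9.5%

9.5%


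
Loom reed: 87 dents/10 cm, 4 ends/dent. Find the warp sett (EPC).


Formula: EPC = (dents per 10 cm * ends per dent) / 10
Step 1: Total ends per 10 cm = 87 * 4 = 348
Step 2: EPC = 348 / 10 = 34.8 ends/cm

34.8 ends/cm


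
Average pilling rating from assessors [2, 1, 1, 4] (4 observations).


Formula: Mean = sum / count
Sum = 2 + 1 + 1 + 4 = 8
Mean = 8 / 4 = 2.0

2.0


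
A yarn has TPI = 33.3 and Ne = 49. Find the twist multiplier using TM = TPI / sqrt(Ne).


Formula: TM = TPI / sqrt(Ne)
Step 1: sqrt(Ne) = sqrt(49) = 7
Step 2: TM = 33.3 / 7 = 4.76

4.76 TM


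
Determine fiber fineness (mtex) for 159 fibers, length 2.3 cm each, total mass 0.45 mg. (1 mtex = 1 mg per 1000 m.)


Formula: fineness (mtex) = mass (mg) / total length (km) = (mass_mg / total_length_m) * 1000
Step 1: Convert fiber length: 2.3 cm = 0.023 m
Step 2: Total fiber length = 159 * 0.023 = 3.657 m
Step 3: Linear density = 0.45 mg / 3.657 m = 0.1231 mg/m
Step 4: fineness = 0.1231 * 1000 = 123.1 mtex

123.1 mtex


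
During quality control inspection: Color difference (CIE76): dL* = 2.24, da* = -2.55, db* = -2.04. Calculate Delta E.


Formula: Delta E = sqrt(dL*^2 + da*^2 + db*^2)
Step 1: dL*^2 = 2.24^2 = 5.0176
Step 2: da*^2 = (-2.55)^2 = 6.5025
Step 3: db*^2 = (-2.04)^2 = 4.1616
Step 4: Sum = 5.0176 + 6.5025 + 4.1616 = 15.6817
Step 5: Delta E = sqrt(15.6817) = 3.96

3.96 Delta E


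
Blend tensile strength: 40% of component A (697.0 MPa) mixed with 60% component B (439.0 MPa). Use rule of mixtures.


Formula: Blend property = (fraction_A * property_A) + (fraction_B * property_B)
Step 1: Contribution A = 40/100 * 697.0 MPa = 278.8 MPa
Step 2: Contribution B = 60/100 * 439.0 MPa = 263.4 MPa
Step 3: Blend tensile strength = 278.8 + 263.4 = 542.2 MPa

542.2 MPa


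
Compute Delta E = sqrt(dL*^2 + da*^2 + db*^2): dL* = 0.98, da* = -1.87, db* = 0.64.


Formula: Delta E = sqrt(dL*^2 + da*^2 + db*^2)
Step 1: dL*^2 = 0.98^2 = 0.9604
Step 2: da*^2 = (-1.87)^2 = 3.4969
Step 3: db*^2 = 0.64^2 = 0.4096
Step 4: Sum = 0.9604 + 3.4969 + 0.4096 = 4.8669
Step 5: Delta E = sqrt(4.8669) = 2.21

2.21 Delta E


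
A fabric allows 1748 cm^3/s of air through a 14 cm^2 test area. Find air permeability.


Formula: Air Permeability = Airflow / Test Area
AP = 1748 cm^3/s / 14 cm^2
AP = 124.9 cm^3/s/cm^2

124.9 cm^3/s/cm^2


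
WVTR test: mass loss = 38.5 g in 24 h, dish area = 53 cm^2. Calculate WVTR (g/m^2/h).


Formula: WVTR = mass_loss / (area * time)
Step 1: Convert area: 53 cm^2 = 0.0053 m^2
Step 2: WVTR = 38.5 g / (0.0053 m^2 * 24 h)
Step 3: WVTR = 38.5 / 0.1272 = 302.7 g/m^2/h

302.7 g/m^2/h


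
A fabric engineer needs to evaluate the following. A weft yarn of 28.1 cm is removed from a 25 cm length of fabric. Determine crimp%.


Formula: Crimp% = ((L_yarn - L_fabric) / L_fabric) * 100
Step 1: Extension = 28.1 - 25 = 3.1 cm
Step 2: Crimp% = (3.1 / 25) * 100
Step 3: Crimp% = 0.124 * 100 = 12.4%

12.4%


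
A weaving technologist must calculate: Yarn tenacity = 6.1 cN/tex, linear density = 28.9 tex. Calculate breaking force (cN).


Formula: Breaking force = Tenacity * Linear density
F = 6.1 cN/tex * 28.9 tex
F = 176.29 cN

176.29 cN


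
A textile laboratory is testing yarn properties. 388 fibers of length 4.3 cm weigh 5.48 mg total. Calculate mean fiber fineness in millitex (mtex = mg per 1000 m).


Formula: fineness (mtex) = mass (mg) / total length (km) = (mass_mg / total_length_m) * 1000
Step 1: Convert fiber length: 4.3 cm = 0.043 m
Step 2: Total fiber length = 388 * 0.043 = 16.684 m
Step 3: Linear density = 5.48 mg / 16.684 m = 0.3285 mg/m
Step 4: fineness = 0.3285 * 1000 = 328.5 mtex

328.5 mtex


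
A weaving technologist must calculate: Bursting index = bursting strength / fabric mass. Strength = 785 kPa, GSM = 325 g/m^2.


Formula: Bursting Index = Bursting Strength / Fabric GSM
BI = 785 kPa / 325 g/m^2
BI = 2.415 kPa/(g/m^2)

2.415 kPa/(g/m^2)


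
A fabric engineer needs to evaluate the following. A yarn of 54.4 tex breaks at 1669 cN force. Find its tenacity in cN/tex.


Formula: Tenacity = Breaking force / Linear density
Tenacity = 1669 cN / 54.4 tex
Tenacity = 30.68 cN/tex

30.68 cN/tex


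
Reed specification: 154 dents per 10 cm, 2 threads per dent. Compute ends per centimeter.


Formula: EPC = (dents per 10 cm * ends per dent) / 10
Step 1: Total ends per 10 cm = 154 * 2 = 308
Step 2: EPC = 308 / 10 = 30.8 ends/cm

30.8 ends/cm


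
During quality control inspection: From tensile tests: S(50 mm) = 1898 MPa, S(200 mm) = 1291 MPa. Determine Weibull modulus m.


Formula: m = ln(L1/L2) / ln(S2/S1)
Step 1: ln(L1/L2) = ln(50/200) = -1.38629
Step 2: S2/S1 = 1291/1898 = 0.68019
Step 3: ln(S2/S1) = ln(0.68019) = -0.38538
Step 4: m = -1.38629 / -0.38538 = 3.60

3.60 (Weibull m)


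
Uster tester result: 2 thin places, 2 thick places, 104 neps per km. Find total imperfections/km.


Formula: Total = thin places + thick places + neps
Total = 2 + 2 + 104
Total = 108 imperfections/km

108 imperfections/km


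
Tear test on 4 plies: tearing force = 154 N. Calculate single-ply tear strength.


Formula: Per-ply strength = Total force / Number of plies
Per-ply = 154 N / 4
Per-ply = 38.5 N

38.5 N


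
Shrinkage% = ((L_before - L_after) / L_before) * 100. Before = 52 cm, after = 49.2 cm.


Formula: Shrinkage% = ((L_before - L_after) / L_before) * 100
Step 1: Shrinkage = 52 - 49.2 = 2.8 cm
Step 2: Shrinkage% = (2.8 / 52) * 100
Step 3: Shrinkage% = 0.053846 * 100 = 5.3846% ≈ 5.4%

5.4%


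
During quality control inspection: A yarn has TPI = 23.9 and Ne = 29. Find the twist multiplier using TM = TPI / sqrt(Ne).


Formula: TM = TPI / sqrt(Ne)
Step 1: sqrt(Ne) = sqrt(29) = 5.3852
Step 2: TM = 23.9 / 5.3852 = 4.44

4.44 TM


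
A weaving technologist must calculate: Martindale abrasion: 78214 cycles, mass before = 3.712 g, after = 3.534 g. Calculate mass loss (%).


Formula: Mass loss% = ((m_before - m_after) / m_before) * 100
Step 1: Mass loss = 3.712 - 3.534 = 0.178 g
Step 2: Ratio = 0.178 / 3.712 = 0.0479526
Step 3: Mass loss% = 0.0479526 * 100 = 4.79526% ≈ 4.80%

4.80%


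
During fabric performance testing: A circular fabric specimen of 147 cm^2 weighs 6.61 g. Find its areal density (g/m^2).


Formula: GSM = mass_g / area_m2
Step 1: Convert area: 147 cm^2 = 147 / 10000 = 0.0147 m^2
Step 2: GSM = 6.61 g / 0.0147 m^2 = 449.7 g/m^2

449.7 g/m^2


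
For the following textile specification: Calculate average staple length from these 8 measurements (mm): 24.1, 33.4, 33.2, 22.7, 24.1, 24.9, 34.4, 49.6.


Formula: Mean = sum of lengths / count
Sum = 24.1 + 33.4 + 33.2 + 22.7 + 24.1 + 24.9 + 34.4 + 49.6
Sum = 246.4 mm
Mean = 246.4 / 8 = 30.80 mm

30.80 mm


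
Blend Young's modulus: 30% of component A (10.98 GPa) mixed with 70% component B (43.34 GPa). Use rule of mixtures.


Formula: Blend property = (fraction_A * property_A) + (fraction_B * property_B)
Step 1: Contribution A = 30/100 * 10.98 GPa = 3.294 GPa
Step 2: Contribution B = 70/100 * 43.34 GPa = 30.338 GPa
Step 3: Blend Young's modulus = 3.294 + 30.338 = 33.632 GPa

33.632 GPa


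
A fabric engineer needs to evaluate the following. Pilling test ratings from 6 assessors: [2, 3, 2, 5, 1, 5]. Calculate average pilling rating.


Formula: Mean = sum / count
Sum = 2 + 3 + 2 + 5 + 1 + 5 = 18
Mean = 18 / 6 = 3.0

3.0


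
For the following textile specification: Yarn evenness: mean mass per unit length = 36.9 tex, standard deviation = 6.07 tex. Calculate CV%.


Formula: CV% = (standard deviation / mean) * 100
Step 1: Ratio = 6.07 / 36.9 = 0.164499
Step 2: CV% = 0.164499 * 100 = 16.4499% ≈ 16.4%

16.4%


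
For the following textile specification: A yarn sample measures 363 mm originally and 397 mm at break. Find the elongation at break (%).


Formula: Elongation (%) = ((L_break - L0) / L0) * 100
Step 1: Extension = 397 - 363 = 34 mm
Step 2: Elongation = (34 / 363) * 100
Step 3: Elongation = 0.093664 * 100 = 9.3664% ≈ 9.4%

9.4%


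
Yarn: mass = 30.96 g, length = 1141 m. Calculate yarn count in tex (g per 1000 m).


Formula: Tex = (mass_g / length_m) * 1000
Substituting: Tex = (30.96 / 1141) * 1000
Intermediate: 30.96 / 1141 = 0.02713409 g/m
Tex = 0.02713409 * 1000 = 27.13 tex

27.13 tex


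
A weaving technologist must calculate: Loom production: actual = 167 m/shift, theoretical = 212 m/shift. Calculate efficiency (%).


Formula: Efficiency% = (Actual output / Theoretical output) * 100
Efficiency% = (167 / 212) * 100
Efficiency% = 0.787736 * 100 = 78.7736% ≈ 78.8%

78.8%


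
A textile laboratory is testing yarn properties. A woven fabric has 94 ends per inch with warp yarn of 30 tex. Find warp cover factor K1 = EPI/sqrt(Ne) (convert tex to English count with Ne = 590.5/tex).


Formula: K1 = EPI / sqrt(Ne), with Ne = 590.5 / tex_warp
Step 1: Ne = 590.5 / 30 = 19.683
Step 2: sqrt(Ne) = sqrt(19.683) = 4.4366
Step 3: K1 = 94 / 4.4366 = 21.2

21.2


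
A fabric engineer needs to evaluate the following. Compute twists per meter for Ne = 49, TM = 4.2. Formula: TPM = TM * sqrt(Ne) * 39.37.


Formula: TPM = TM * sqrt(Ne) * 39.37
Step 1: sqrt(Ne) = sqrt(49) = 7
Step 2: TM * sqrt(Ne) = 4.2 * 7 = 29.4
Step 3: TPM = 29.4 * 39.37 = 1157 twists/m

1157 twists/m


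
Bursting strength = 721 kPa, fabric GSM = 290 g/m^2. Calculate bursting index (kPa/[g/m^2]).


Formula: Bursting Index = Bursting Strength / Fabric GSM
BI = 721 kPa / 290 g/m^2
BI = 2.486 kPa/(g/m^2)

2.486 kPa/(g/m^2)


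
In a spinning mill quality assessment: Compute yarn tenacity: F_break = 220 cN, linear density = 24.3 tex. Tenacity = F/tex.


Formula: Tenacity = Breaking force / Linear density
Tenacity = 220 cN / 24.3 tex
Tenacity = 9.05 cN/tex

9.05 cN/tex


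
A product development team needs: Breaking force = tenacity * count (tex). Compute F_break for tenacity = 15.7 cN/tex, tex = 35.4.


Formula: Breaking force = Tenacity * Linear density
F = 15.7 cN/tex * 35.4 tex
F = 555.78 cN

555.78 cN


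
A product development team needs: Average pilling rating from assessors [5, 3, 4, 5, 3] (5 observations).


Formula: Mean = sum / count
Sum = 5 + 3 + 4 + 5 + 3 = 20
Mean = 20 / 5 = 4.0

4.0


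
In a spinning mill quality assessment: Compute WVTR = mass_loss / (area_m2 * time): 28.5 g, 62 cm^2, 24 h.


Formula: WVTR = mass_loss / (area * time)
Step 1: Convert area: 62 cm^2 = 0.0062 m^2
Step 2: WVTR = 28.5 g / (0.0062 m^2 * 24 h)
Step 3: WVTR = 28.5 / 0.1488 = 191.5 g/m^2/h

191.5 g/m^2/h


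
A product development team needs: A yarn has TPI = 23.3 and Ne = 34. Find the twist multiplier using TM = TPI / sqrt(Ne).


Formula: TM = TPI / sqrt(Ne)
Step 1: sqrt(Ne) = sqrt(34) = 5.831
Step 2: TM = 23.3 / 5.831 = 4.00

4.00 TM


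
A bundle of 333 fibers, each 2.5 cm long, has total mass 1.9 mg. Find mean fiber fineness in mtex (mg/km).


Formula: fineness (mtex) = mass (mg) / total length (km) = (mass_mg / total_length_m) * 1000
Step 1: Convert fiber length: 2.5 cm = 0.025 m
Step 2: Total fiber length = 333 * 0.025 = 8.325 m
Step 3: Linear density = 1.9 mg / 8.325 m = 0.2282 mg/m
Step 4: fineness = 0.2282 * 1000 = 228.2 mtex

228.2 mtex


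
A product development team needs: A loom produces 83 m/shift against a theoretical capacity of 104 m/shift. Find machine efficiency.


Formula: Efficiency% = (Actual output / Theoretical output) * 100
Efficiency% = (83 / 104) * 100
Efficiency% = 0.798077 * 100 = 79.8077% ≈ 79.8%

79.8%


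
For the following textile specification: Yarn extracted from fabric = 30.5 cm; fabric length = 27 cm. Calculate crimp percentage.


Formula: Crimp% = ((L_yarn - L_fabric) / L_fabric) * 100
Step 1: Extension = 30.5 - 27 = 3.5 cm
Step 2: Crimp% = (3.5 / 27) * 100
Step 3: Crimp% = 0.12963 * 100 = 12.963% ≈ 13.0%

13.0%


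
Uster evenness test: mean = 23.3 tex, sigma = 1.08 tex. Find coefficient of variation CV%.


Formula: CV% = (standard deviation / mean) * 100
Step 1: Ratio = 1.08 / 23.3 = 0.046352
Step 2: CV% = 0.046352 * 100 = 4.6352% ≈ 4.6%

4.6%


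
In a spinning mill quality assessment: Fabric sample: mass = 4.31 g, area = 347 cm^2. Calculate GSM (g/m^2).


Formula: GSM = mass_g / area_m2
Step 1: Convert area: 347 cm^2 = 347 / 10000 = 0.0347 m^2
Step 2: GSM = 4.31 g / 0.0347 m^2 = 124.2 g/m^2

124.2 g/m^2


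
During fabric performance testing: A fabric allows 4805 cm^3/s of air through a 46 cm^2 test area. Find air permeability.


Formula: Air Permeability = Airflow / Test Area
AP = 4805 cm^3/s / 46 cm^2
AP = 104.5 cm^3/s/cm^2

104.5 cm^3/s/cm^2


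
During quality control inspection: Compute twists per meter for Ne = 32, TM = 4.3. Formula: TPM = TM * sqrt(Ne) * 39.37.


Formula: TPM = TM * sqrt(Ne) * 39.37
Step 1: sqrt(Ne) = sqrt(32) = 5.6569
Step 2: TM * sqrt(Ne) = 4.3 * 5.6569 = 24.3247
Step 3: TPM = 24.3247 * 39.37 = 958 twists/m

958 twists/m


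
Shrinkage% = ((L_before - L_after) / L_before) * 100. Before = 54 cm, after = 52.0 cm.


Formula: Shrinkage% = ((L_before - L_after) / L_before) * 100
Step 1: Shrinkage = 54 - 52.0 = 2.0 cm
Step 2: Shrinkage% = (2.0 / 54) * 100
Step 3: Shrinkage% = 0.037037 * 100 = 3.7037% ≈ 3.7%

3.7%


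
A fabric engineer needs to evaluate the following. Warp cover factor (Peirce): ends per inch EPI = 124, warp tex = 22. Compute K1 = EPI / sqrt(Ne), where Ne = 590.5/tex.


Formula: K1 = EPI / sqrt(Ne), with Ne = 590.5 / tex_warp
Step 1: Ne = 590.5 / 22 = 26.841
Step 2: sqrt(Ne) = sqrt(26.841) = 5.1808
Step 3: K1 = 124 / 5.1808 = 23.9

23.9


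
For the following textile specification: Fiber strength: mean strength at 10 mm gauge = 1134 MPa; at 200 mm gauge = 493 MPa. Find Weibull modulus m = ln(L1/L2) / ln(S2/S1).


Formula: m = ln(L1/L2) / ln(S2/S1)
Step 1: ln(L1/L2) = ln(10/200) = -2.99573
Step 2: S2/S1 = 493/1134 = 0.43474
Step 3: ln(S2/S1) = ln(0.43474) = -0.83301
Step 4: m = -2.99573 / -0.83301 = 3.60

3.60 (Weibull m)


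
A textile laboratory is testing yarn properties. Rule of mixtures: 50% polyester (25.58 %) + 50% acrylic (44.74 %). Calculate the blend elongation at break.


Formula: Blend property = (fraction_A * property_A) + (fraction_B * property_B)
Step 1: Contribution A = 50/100 * 25.58 % = 12.79 %
Step 2: Contribution B = 50/100 * 44.74 % = 22.37 %
Step 3: Blend elongation at break = 12.79 + 22.37 = 35.16 %

35.16 %


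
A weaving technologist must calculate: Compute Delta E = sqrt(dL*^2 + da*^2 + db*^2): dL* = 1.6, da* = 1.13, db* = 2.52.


Formula: Delta E = sqrt(dL*^2 + da*^2 + db*^2)
Step 1: dL*^2 = 1.6^2 = 2.56
Step 2: da*^2 = 1.13^2 = 1.2769
Step 3: db*^2 = 2.52^2 = 6.3504
Step 4: Sum = 2.56 + 1.2769 + 6.3504 = 10.1873
Step 5: Delta E = sqrt(10.1873) = 3.19

3.19 Delta E


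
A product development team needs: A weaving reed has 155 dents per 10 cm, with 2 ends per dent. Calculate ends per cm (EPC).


Formula: EPC = (dents per 10 cm * ends per dent) / 10
Step 1: Total ends per 10 cm = 155 * 2 = 310
Step 2: EPC = 310 / 10 = 31.0 ends/cm

31.0 ends/cm


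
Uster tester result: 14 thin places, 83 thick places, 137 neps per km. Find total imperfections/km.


Formula: Total = thin places + thick places + neps
Total = 14 + 83 + 137
Total = 234 imperfections/km

234 imperfections/km


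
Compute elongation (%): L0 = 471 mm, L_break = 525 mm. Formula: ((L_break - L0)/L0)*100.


Formula: Elongation (%) = ((L_break - L0) / L0) * 100
Step 1: Extension = 525 - 471 = 54 mm
Step 2: Elongation = (54 / 471) * 100
Step 3: Elongation = 0.11465 * 100 = 11.465% ≈ 11.5%

11.5%


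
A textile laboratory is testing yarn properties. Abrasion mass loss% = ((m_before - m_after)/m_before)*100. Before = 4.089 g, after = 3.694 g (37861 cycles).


Formula: Mass loss% = ((m_before - m_after) / m_before) * 100
Step 1: Mass loss = 4.089 - 3.694 = 0.395 g
Step 2: Ratio = 0.395 / 4.089 = 0.0966006
Step 3: Mass loss% = 0.0966006 * 100 = 9.66006% ≈ 9.66%

9.66%


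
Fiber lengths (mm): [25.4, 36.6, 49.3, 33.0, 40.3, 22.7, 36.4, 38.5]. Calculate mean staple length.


Formula: Mean = sum of lengths / count
Sum = 25.4 + 36.6 + 49.3 + 33.0 + 40.3 + 22.7 + 36.4 + 38.5
Sum = 282.2 mm
Mean = 282.2 / 8 = 35.28 mm

35.28 mm


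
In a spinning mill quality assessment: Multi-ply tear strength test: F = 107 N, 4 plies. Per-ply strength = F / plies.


Formula: Per-ply strength = Total force / Number of plies
Per-ply = 107 N / 4
Per-ply = 26.75 N

26.75 N


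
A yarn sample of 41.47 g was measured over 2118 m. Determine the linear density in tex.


Formula: Tex = (mass_g / length_m) * 1000
Substituting: Tex = (41.47 / 2118) * 1000
Intermediate: 41.47 / 2118 = 0.01957979 g/m
Tex = 0.01957979 * 1000 = 19.58 tex

19.58 tex


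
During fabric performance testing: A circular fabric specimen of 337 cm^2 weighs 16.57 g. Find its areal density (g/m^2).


Formula: GSM = mass_g / area_m2
Step 1: Convert area: 337 cm^2 = 337 / 10000 = 0.0337 m^2
Step 2: GSM = 16.57 g / 0.0337 m^2 = 491.7 g/m^2

491.7 g/m^2


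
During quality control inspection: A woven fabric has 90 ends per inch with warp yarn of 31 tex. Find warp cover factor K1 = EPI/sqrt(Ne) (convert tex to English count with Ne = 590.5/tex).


Formula: K1 = EPI / sqrt(Ne), with Ne = 590.5 / tex_warp
Step 1: Ne = 590.5 / 31 = 19.048
Step 2: sqrt(Ne) = sqrt(19.048) = 4.3644
Step 3: K1 = 90 / 4.3644 = 20.6

20.6


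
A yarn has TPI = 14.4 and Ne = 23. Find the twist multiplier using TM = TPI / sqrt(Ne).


Formula: TM = TPI / sqrt(Ne)
Step 1: sqrt(Ne) = sqrt(23) = 4.7958
Step 2: TM = 14.4 / 4.7958 = 3.00

3.00 TM


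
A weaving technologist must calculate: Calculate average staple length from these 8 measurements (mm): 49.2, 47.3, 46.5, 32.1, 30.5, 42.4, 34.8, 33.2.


Formula: Mean = sum of lengths / count
Sum = 49.2 + 47.3 + 46.5 + 32.1 + 30.5 + 42.4 + 34.8 + 33.2
Sum = 316.0 mm
Mean = 316.0 / 8 = 39.50 mm

39.50 mm


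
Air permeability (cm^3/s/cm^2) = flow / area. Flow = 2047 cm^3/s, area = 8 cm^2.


Formula: Air Permeability = Airflow / Test Area
AP = 2047 cm^3/s / 8 cm^2
AP = 255.9 cm^3/s/cm^2

255.9 cm^3/s/cm^2


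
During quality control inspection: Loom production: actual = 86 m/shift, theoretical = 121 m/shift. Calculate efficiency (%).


Formula: Efficiency% = (Actual output / Theoretical output) * 100
Efficiency% = (86 / 121) * 100
Efficiency% = 0.710744 * 100 = 71.0744% ≈ 71.1%

71.1%


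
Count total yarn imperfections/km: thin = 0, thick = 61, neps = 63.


Formula: Total = thin places + thick places + neps
Total = 0 + 61 + 63
Total = 124 imperfections/km

124 imperfections/km


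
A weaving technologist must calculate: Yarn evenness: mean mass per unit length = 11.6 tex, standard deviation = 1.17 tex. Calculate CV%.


Formula: CV% = (standard deviation / mean) * 100
Step 1: Ratio = 1.17 / 11.6 = 0.100862
Step 2: CV% = 0.100862 * 100 = 10.0862% ≈ 10.1%

10.1%


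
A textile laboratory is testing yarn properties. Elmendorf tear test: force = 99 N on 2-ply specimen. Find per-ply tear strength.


Formula: Per-ply strength = Total force / Number of plies
Per-ply = 99 N / 2
Per-ply = 49.5 N

49.5 N


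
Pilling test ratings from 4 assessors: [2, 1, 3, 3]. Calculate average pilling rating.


Formula: Mean = sum / count
Sum = 2 + 1 + 3 + 3 = 9
Mean = 9 / 4 = 2.3

2.3


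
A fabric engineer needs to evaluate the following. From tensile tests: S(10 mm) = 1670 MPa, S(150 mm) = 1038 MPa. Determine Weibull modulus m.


Formula: m = ln(L1/L2) / ln(S2/S1)
Step 1: ln(L1/L2) = ln(10/150) = -2.70805
Step 2: S2/S1 = 1038/1670 = 0.62156
Step 3: ln(S2/S1) = ln(0.62156) = -0.47552
Step 4: m = -2.70805 / -0.47552 = 5.69

5.69 (Weibull m)


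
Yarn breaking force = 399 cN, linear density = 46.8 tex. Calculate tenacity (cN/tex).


Formula: Tenacity = Breaking force / Linear density
Tenacity = 399 cN / 46.8 tex
Tenacity = 8.53 cN/tex

8.53 cN/tex


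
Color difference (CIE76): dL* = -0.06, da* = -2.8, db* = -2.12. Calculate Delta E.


Formula: Delta E = sqrt(dL*^2 + da*^2 + db*^2)
Step 1: dL*^2 = (-0.06)^2 = 0.0036
Step 2: da*^2 = (-2.8)^2 = 7.84
Step 3: db*^2 = (-2.12)^2 = 4.4944
Step 4: Sum = 0.0036 + 7.84 + 4.4944 = 12.338
Step 5: Delta E = sqrt(12.338) = 3.51

3.51 Delta E


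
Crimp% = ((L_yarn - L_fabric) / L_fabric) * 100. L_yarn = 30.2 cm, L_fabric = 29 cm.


Formula: Crimp% = ((L_yarn - L_fabric) / L_fabric) * 100
Step 1: Extension = 30.2 - 29 = 1.2 cm
Step 2: Crimp% = (1.2 / 29) * 100
Step 3: Crimp% = 0.041379 * 100 = 4.1379% ≈ 4.1%

4.1%


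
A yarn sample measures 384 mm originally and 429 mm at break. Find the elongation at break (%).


Formula: Elongation (%) = ((L_break - L0) / L0) * 100
Step 1: Extension = 429 - 384 = 45 mm
Step 2: Elongation = (45 / 384) * 100
Step 3: Elongation = 0.117188 * 100 = 11.7188% ≈ 11.7%

11.7%


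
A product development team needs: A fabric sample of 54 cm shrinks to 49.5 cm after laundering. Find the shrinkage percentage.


Formula: Shrinkage% = ((L_before - L_after) / L_before) * 100
Step 1: Shrinkage = 54 - 49.5 = 4.5 cm
Step 2: Shrinkage% = (4.5 / 54) * 100
Step 3: Shrinkage% = 0.083333 * 100 = 8.3333% ≈ 8.3%

8.3%


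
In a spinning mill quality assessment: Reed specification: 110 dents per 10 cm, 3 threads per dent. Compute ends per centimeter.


Formula: EPC = (dents per 10 cm * ends per dent) / 10
Step 1: Total ends per 10 cm = 110 * 3 = 330
Step 2: EPC = 330 / 10 = 33.0 ends/cm

33.0 ends/cm


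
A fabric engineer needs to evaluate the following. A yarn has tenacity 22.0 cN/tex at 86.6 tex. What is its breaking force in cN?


Formula: Breaking force = Tenacity * Linear density
F = 22.0 cN/tex * 86.6 tex
F = 1905.20 cN

1905.20 cN


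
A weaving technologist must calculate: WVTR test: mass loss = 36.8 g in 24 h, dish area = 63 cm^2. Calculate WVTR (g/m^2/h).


Formula: WVTR = mass_loss / (area * time)
Step 1: Convert area: 63 cm^2 = 0.0063 m^2
Step 2: WVTR = 36.8 g / (0.0063 m^2 * 24 h)
Step 3: WVTR = 36.8 / 0.1512 = 243.4 g/m^2/h

243.4 g/m^2/h


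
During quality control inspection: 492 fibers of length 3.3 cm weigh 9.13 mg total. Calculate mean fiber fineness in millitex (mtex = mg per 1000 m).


Formula: fineness (mtex) = mass (mg) / total length (km) = (mass_mg / total_length_m) * 1000
Step 1: Convert fiber length: 3.3 cm = 0.033 m
Step 2: Total fiber length = 492 * 0.033 = 16.236 m
Step 3: Linear density = 9.13 mg / 16.236 m = 0.5623 mg/m
Step 4: fineness = 0.5623 * 1000 = 562.3 mtex

562.3 mtex


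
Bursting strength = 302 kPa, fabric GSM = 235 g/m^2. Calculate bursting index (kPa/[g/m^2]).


Formula: Bursting Index = Bursting Strength / Fabric GSM
BI = 302 kPa / 235 g/m^2
BI = 1.285 kPa/(g/m^2)

1.285 kPa/(g/m^2)


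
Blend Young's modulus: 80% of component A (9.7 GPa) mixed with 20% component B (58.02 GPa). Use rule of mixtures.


Formula: Blend property = (fraction_A * property_A) + (fraction_B * property_B)
Step 1: Contribution A = 80/100 * 9.7 GPa = 7.76 GPa
Step 2: Contribution B = 20/100 * 58.02 GPa = 11.604 GPa
Step 3: Blend Young's modulus = 7.76 + 11.604 = 19.364 GPa

19.364 GPa


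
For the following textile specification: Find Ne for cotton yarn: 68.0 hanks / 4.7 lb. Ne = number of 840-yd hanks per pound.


Formula: Ne = hanks / mass_lb
Substituting: Ne = 68.0 / 4.7
Ne = 14.5

14.5 Ne


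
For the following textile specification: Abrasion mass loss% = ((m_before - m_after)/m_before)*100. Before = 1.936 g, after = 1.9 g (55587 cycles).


Formula: Mass loss% = ((m_before - m_after) / m_before) * 100
Step 1: Mass loss = 1.936 - 1.9 = 0.036 g
Step 2: Ratio = 0.036 / 1.936 = 0.018595
Step 3: Mass loss% = 0.018595 * 100 = 1.8595% ≈ 1.86%

1.86%


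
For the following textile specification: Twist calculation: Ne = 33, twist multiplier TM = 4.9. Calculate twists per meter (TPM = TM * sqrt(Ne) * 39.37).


Formula: TPM = TM * sqrt(Ne) * 39.37
Step 1: sqrt(Ne) = sqrt(33) = 5.7446
Step 2: TM * sqrt(Ne) = 4.9 * 5.7446 = 28.1485
Step 3: TPM = 28.1485 * 39.37 = 1108 twists/m

1108 twists/m


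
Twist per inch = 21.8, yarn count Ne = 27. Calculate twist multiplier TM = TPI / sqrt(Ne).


Formula: TM = TPI / sqrt(Ne)
Step 1: sqrt(Ne) = sqrt(27) = 5.1962
Step 2: TM = 21.8 / 5.1962 = 4.20

4.20 TM


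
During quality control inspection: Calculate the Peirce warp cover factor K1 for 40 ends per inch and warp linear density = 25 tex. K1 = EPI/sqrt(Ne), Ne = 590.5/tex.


Formula: K1 = EPI / sqrt(Ne), with Ne = 590.5 / tex_warp
Step 1: Ne = 590.5 / 25 = 23.62
Step 2: sqrt(Ne) = sqrt(23.62) = 4.86
Step 3: K1 = 40 / 4.86 = 8.2

8.2


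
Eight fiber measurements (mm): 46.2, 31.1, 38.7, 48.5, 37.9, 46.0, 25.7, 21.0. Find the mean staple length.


Formula: Mean = sum of lengths / count
Sum = 46.2 + 31.1 + 38.7 + 48.5 + 37.9 + 46.0 + 25.7 + 21.0
Sum = 295.1 mm
Mean = 295.1 / 8 = 36.89 mm

36.89 mm


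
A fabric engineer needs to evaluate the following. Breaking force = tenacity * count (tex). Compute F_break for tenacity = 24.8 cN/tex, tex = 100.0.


Formula: Breaking force = Tenacity * Linear density
F = 24.8 cN/tex * 100.0 tex
F = 2480.00 cN

2480.00 cN
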